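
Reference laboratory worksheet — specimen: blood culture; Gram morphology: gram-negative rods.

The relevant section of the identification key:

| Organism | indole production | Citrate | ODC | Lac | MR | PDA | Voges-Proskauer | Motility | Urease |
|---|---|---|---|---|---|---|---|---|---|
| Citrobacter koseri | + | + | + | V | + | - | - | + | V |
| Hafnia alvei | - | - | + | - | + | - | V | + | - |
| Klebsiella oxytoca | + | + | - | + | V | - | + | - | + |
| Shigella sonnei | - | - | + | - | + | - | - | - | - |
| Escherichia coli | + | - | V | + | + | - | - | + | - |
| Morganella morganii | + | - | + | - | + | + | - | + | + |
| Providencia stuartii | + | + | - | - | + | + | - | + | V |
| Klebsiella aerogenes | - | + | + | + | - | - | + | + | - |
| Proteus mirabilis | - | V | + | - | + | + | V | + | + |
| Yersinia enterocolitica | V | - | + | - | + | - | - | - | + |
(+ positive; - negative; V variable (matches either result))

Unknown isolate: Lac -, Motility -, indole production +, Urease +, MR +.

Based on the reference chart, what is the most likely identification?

MR +: excludes Klebsiella aerogenes — 9 left.
indole production +: excludes Hafnia alvei, Shigella sonnei, Proteus mirabilis — 6 left.
Motility -: excludes Citrobacter koseri, Escherichia coli, Morganella morganii, Providencia stuartii — 2 left.
Lac -: excludes Klebsiella oxytoca — 1 left.
Urease +: the one remaining candidate is consistent.

Yersinia enterocolitica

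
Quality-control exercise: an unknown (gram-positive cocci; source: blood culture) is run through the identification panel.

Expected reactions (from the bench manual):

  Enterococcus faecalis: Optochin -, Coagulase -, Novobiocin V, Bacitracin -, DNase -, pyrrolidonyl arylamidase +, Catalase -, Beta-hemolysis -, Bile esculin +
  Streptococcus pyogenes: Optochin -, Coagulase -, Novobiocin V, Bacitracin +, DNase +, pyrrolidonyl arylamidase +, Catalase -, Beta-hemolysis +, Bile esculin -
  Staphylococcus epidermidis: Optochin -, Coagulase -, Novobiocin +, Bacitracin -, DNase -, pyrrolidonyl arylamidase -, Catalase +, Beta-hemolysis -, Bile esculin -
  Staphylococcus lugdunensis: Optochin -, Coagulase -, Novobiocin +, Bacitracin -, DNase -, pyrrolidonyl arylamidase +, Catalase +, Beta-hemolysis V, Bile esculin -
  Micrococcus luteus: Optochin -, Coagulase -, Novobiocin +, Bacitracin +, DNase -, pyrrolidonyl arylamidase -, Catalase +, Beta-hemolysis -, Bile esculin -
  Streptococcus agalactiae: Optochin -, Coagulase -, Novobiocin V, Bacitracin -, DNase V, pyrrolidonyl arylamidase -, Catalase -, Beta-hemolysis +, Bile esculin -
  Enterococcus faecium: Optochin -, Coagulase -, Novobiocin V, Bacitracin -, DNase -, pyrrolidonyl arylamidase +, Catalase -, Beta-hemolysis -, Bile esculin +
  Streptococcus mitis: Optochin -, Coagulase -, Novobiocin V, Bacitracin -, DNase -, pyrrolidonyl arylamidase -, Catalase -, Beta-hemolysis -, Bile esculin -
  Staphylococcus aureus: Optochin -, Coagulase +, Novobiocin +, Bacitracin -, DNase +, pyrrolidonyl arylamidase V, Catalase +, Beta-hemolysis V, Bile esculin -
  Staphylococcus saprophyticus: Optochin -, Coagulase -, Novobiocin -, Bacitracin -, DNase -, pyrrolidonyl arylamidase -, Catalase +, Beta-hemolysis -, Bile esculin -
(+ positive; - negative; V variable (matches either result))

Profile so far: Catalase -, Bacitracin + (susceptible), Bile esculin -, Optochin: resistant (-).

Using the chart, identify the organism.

Streptococcus pyogenes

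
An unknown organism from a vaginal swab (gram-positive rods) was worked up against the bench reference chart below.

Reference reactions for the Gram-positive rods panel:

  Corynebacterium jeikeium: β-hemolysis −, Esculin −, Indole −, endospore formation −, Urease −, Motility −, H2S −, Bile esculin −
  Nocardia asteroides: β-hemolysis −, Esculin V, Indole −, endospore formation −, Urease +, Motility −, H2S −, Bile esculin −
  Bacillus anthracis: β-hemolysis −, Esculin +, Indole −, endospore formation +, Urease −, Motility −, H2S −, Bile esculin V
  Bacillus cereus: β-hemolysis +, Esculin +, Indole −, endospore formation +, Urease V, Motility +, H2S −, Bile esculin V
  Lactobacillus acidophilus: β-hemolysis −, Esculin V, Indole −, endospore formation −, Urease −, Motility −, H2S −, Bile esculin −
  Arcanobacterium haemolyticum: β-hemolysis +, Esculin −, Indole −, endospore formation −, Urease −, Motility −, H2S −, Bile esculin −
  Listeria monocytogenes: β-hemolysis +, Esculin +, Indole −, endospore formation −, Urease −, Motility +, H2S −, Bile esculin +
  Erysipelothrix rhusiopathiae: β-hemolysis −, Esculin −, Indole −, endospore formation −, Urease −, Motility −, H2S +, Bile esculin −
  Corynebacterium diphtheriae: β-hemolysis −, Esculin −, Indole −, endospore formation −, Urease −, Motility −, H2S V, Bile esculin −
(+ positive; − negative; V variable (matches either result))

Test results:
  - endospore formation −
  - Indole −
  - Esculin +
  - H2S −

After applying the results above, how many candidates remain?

3

Indole −: all 9 remaining candidates are consistent.
endospore formation −: excludes Bacillus anthracis, Bacillus cereus — 7 left.
H2S −: excludes Erysipelothrix rhusiopathiae — 6 left.
Esculin +: excludes Corynebacterium jeikeium, Arcanobacterium haemolyticum, Corynebacterium diphtheriae — 3 left.
Still consistent: Lactobacillus acidophilus, Listeria monocytogenes, Nocardia asteroides.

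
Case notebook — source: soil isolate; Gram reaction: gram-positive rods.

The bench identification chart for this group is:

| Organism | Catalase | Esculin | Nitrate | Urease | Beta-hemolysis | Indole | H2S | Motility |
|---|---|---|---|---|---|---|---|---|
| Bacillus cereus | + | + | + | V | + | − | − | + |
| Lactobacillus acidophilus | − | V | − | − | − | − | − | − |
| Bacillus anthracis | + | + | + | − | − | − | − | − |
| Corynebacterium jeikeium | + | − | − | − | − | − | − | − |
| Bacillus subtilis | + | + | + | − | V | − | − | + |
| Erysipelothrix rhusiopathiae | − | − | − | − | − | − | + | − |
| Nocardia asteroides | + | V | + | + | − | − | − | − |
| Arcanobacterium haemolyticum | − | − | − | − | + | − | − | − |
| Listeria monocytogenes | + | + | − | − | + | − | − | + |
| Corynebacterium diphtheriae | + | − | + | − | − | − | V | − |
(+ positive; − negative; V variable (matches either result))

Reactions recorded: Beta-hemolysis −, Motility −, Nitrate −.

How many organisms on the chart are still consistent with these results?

Motility −: excludes Bacillus cereus, Bacillus subtilis, Listeria monocytogenes — 7 left.
Nitrate −: excludes Bacillus anthracis, Nocardia asteroides, Corynebacterium diphtheriae — 4 left.
Beta-hemolysis −: excludes Arcanobacterium haemolyticum — 3 left.
Still consistent: Corynebacterium jeikeium, Erysipelothrix rhusiopathiae, Lactobacillus acidophilus.

3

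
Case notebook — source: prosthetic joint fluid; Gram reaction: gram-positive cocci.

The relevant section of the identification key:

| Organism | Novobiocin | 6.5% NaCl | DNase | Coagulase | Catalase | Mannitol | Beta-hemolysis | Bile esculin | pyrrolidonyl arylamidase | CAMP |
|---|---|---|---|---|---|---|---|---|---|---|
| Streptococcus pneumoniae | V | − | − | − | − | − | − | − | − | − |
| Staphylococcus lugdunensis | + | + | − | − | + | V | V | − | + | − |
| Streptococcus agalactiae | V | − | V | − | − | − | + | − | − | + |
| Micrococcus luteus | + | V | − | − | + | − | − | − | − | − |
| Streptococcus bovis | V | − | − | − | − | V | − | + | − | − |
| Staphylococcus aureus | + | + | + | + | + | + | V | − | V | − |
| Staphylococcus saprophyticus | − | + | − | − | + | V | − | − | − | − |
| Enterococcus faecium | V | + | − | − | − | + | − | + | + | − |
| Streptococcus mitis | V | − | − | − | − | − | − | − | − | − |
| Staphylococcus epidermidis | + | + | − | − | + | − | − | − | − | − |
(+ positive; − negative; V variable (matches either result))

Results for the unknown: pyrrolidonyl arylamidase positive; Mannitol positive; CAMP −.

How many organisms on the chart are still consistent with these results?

3

Mannitol +: excludes 5 organisms — 5 left.
pyrrolidonyl arylamidase +: excludes Streptococcus bovis, Staphylococcus saprophyticus — 3 left.
CAMP −: all 3 remaining candidates are consistent.
Still consistent: Enterococcus faecium, Staphylococcus aureus, Staphylococcus lugdunensis.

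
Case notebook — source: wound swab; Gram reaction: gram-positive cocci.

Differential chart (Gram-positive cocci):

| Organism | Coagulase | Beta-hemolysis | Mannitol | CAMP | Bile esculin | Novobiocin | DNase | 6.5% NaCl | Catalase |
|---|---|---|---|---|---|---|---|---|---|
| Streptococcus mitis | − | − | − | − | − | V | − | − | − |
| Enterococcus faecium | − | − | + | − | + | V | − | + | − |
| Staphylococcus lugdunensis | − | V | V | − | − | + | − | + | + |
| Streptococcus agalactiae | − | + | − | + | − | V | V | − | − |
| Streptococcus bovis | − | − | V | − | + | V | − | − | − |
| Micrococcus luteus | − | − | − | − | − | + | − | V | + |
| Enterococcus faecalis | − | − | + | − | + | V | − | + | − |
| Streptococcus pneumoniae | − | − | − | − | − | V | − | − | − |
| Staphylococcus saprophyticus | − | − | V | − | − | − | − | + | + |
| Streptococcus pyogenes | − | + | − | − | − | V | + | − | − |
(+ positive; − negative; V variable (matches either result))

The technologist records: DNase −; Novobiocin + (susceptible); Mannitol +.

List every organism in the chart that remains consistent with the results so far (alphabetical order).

DNase −: excludes Streptococcus pyogenes — 9 left.
Novobiocin +: excludes Staphylococcus saprophyticus — 8 left.
Mannitol +: excludes Streptococcus mitis, Streptococcus agalactiae, Micrococcus luteus, Streptococcus pneumoniae — 4 left.

Enterococcus faecalis, Enterococcus faecium, Staphylococcus lugdunensis, Streptococcus bovis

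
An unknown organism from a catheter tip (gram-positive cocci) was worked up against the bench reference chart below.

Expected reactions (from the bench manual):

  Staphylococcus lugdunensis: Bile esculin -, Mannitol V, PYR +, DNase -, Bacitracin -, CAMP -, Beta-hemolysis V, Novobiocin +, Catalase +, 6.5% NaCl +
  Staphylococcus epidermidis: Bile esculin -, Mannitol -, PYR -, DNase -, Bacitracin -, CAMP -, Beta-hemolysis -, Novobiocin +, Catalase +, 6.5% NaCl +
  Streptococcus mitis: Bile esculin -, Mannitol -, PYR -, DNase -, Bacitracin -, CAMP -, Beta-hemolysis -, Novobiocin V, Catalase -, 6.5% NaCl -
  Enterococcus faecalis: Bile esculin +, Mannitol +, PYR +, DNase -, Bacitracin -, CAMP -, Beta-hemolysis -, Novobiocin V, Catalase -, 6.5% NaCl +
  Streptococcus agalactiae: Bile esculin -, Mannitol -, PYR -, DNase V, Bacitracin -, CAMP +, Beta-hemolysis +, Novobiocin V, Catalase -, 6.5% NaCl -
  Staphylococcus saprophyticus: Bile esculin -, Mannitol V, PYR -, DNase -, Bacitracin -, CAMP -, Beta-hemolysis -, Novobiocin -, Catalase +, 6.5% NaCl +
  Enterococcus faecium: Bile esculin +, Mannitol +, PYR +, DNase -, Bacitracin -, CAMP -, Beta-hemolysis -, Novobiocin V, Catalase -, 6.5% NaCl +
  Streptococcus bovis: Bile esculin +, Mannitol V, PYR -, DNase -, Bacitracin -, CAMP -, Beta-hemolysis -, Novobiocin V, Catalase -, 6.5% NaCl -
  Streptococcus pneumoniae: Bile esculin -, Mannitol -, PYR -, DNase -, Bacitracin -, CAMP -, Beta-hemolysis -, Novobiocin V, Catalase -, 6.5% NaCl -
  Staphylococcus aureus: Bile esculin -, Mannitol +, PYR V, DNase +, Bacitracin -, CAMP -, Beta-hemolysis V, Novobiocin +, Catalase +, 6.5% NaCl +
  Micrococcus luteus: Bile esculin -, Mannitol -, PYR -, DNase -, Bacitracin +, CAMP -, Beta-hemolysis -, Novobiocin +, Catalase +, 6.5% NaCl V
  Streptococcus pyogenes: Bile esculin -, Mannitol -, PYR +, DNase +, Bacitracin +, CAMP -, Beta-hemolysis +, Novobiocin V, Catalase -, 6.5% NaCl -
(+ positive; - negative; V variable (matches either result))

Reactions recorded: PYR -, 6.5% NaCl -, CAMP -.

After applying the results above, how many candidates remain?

4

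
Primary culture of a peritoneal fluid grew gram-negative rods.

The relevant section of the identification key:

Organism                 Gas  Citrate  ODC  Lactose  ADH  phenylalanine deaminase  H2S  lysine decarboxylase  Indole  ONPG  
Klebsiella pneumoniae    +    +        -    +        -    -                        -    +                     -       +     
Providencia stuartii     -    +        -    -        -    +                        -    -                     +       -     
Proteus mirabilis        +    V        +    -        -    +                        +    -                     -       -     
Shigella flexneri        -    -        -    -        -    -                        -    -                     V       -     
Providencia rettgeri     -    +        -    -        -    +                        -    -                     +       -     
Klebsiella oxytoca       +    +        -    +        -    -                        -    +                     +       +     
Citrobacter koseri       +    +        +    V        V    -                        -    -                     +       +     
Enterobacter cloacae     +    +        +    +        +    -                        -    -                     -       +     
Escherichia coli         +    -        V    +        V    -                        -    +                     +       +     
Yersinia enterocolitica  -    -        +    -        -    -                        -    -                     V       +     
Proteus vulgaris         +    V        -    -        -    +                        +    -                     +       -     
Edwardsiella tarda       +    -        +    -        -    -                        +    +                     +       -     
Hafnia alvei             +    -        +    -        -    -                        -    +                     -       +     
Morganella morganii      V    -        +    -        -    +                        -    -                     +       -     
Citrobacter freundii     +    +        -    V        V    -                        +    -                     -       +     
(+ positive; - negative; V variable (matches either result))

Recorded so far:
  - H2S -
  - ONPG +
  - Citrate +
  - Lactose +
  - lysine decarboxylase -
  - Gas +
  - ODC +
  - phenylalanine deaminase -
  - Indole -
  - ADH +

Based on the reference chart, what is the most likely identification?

Enterobacter cloacae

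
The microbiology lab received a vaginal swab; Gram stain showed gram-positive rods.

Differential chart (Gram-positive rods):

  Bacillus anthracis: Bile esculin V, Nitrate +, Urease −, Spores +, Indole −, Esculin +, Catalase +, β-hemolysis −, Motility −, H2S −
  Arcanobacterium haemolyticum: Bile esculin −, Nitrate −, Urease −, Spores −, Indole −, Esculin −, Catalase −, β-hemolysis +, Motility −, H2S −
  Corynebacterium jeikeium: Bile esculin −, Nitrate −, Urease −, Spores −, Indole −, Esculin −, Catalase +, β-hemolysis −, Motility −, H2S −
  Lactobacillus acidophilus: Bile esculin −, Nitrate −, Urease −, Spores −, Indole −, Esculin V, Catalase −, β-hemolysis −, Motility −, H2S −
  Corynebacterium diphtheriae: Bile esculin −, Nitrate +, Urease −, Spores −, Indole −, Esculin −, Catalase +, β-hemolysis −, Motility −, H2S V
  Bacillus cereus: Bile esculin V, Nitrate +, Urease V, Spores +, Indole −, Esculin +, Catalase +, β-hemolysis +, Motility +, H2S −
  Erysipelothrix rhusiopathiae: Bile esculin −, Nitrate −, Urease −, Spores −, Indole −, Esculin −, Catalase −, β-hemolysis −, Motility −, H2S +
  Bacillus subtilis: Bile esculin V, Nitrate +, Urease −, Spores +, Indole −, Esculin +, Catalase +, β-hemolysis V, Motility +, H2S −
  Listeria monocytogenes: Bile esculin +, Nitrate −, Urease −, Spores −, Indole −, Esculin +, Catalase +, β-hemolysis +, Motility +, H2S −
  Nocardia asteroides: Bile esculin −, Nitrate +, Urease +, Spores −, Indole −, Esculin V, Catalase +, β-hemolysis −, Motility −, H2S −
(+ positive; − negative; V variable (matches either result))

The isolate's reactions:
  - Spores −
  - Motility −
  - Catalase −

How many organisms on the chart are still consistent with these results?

3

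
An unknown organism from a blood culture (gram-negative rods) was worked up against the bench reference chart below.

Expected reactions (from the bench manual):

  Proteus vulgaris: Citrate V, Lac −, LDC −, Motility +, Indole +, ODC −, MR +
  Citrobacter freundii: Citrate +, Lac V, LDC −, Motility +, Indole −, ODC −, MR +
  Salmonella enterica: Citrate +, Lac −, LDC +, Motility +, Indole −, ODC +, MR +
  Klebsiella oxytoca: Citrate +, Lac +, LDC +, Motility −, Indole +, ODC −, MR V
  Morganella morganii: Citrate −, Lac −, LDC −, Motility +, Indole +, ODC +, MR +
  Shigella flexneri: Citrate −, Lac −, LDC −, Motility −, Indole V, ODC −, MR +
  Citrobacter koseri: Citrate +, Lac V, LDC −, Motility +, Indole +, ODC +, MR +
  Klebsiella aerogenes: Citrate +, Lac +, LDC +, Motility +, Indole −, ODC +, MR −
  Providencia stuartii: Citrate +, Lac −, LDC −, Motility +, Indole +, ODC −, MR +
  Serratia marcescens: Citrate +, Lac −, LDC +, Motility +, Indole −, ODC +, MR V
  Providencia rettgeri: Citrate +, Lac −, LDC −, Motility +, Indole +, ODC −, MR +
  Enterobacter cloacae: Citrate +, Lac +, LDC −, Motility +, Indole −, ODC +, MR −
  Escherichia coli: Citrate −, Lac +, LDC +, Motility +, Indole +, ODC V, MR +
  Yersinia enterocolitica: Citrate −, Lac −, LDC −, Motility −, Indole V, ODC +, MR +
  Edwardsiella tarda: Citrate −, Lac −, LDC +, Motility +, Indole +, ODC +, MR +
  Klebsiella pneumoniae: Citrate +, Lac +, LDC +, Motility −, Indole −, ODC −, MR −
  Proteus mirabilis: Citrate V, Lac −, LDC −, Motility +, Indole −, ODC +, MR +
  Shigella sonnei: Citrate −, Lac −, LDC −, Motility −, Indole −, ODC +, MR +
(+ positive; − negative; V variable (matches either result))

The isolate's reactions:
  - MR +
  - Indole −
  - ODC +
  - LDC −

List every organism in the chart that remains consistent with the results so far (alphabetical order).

Proteus mirabilis, Shigella sonnei, Yersinia enterocolitica

Indole −: excludes 8 organisms — 10 left.
ODC +: excludes Citrobacter freundii, Shigella flexneri, Klebsiella pneumoniae — 7 left.
MR +: excludes Klebsiella aerogenes, Enterobacter cloacae — 5 left.
LDC −: excludes Salmonella enterica, Serratia marcescens — 3 left.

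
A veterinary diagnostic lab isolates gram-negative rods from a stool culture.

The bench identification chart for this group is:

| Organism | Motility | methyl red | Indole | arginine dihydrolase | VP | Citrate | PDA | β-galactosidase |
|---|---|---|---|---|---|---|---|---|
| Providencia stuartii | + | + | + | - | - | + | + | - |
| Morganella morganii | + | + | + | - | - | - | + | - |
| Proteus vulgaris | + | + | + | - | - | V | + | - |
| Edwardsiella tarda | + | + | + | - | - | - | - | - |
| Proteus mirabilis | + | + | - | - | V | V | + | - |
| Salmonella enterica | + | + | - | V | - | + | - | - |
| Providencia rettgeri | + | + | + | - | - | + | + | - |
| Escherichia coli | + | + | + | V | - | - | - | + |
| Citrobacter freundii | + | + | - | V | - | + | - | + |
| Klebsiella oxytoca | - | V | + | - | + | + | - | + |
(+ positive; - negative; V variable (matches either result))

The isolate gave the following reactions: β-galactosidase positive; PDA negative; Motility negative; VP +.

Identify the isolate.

Klebsiella oxytoca

PDA -: excludes 5 organisms — 5 left.
VP +: excludes Edwardsiella tarda, Salmonella enterica, Escherichia coli, Citrobacter freundii — 1 left.
Motility -: the one remaining candidate is consistent.
β-galactosidase +: the one remaining candidate is consistent.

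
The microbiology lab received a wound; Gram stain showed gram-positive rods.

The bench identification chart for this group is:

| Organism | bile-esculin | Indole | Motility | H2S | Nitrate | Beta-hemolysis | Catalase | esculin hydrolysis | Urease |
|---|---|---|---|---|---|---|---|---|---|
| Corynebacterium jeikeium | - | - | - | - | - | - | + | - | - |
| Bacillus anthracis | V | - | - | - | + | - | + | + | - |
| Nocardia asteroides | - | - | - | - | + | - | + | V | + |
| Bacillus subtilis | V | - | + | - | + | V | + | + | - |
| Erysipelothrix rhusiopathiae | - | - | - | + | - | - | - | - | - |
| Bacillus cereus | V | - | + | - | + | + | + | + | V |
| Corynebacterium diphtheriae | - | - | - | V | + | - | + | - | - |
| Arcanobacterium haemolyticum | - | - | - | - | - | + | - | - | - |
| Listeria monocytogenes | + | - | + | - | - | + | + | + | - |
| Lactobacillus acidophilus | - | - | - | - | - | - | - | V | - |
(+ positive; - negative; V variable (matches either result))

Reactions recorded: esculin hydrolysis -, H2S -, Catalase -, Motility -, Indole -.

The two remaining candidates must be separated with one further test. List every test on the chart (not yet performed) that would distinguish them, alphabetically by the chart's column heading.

Beta-hemolysis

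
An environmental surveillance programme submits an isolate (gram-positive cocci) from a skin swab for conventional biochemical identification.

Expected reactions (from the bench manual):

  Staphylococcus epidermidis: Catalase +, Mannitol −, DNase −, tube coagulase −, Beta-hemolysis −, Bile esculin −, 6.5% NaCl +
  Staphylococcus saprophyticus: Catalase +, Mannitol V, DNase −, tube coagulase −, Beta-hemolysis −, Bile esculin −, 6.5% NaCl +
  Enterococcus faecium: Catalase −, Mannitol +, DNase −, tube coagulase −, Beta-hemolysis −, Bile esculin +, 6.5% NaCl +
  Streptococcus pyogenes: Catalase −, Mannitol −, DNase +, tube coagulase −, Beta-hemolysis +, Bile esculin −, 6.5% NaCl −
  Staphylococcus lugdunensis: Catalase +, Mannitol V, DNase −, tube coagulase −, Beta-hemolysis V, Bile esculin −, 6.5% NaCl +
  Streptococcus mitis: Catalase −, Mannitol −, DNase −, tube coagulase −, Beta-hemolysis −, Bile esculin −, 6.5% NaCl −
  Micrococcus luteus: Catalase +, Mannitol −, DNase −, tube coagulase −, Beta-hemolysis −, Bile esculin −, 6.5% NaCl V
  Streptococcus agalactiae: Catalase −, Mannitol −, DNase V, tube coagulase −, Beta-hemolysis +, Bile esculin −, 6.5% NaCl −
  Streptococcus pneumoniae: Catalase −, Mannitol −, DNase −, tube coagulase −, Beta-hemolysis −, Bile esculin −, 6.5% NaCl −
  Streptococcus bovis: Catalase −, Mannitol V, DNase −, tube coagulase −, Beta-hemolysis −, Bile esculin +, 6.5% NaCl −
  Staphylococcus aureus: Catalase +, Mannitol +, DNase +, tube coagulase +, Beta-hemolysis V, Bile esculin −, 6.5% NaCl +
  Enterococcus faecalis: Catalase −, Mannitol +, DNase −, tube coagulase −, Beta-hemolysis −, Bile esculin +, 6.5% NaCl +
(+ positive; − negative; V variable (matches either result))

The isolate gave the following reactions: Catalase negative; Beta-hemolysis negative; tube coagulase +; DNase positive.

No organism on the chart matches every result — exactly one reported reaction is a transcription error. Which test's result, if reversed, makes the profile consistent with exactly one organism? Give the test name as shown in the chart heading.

As reported, no row in the chart matches all 4 reactions.
Reversing Beta-hemolysis → still no organism matches.
Reversing Catalase (to +) → unique match: Staphylococcus aureus.
Reversing DNase → still no organism matches.
Reversing tube coagulase → still no organism matches.

Catalase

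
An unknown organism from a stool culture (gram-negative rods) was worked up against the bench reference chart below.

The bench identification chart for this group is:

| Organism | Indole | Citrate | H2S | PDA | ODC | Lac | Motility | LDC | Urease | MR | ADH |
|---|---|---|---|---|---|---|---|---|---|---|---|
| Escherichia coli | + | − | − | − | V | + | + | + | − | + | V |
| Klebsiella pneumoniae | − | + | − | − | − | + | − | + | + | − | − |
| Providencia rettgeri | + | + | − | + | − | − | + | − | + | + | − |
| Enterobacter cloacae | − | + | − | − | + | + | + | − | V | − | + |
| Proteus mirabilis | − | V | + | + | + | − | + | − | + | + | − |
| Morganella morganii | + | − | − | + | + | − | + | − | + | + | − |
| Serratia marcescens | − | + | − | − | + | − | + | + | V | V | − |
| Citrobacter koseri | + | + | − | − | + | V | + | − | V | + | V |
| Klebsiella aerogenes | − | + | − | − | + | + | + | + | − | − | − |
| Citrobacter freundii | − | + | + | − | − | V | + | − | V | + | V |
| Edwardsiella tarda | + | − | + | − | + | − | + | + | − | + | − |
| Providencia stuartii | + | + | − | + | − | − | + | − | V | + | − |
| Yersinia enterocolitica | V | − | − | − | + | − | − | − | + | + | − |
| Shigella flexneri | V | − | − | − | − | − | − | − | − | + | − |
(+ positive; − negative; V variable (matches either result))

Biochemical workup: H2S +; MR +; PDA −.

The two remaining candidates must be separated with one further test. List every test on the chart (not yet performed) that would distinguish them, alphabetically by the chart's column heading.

PDA −: excludes Providencia rettgeri, Proteus mirabilis, Morganella morganii, Providencia stuartii — 10 left.
MR +: excludes Klebsiella pneumoniae, Enterobacter cloacae, Klebsiella aerogenes — 7 left.
H2S +: excludes 5 organisms — 2 left.
Two candidates remain: Citrobacter freundii and Edwardsiella tarda.
  Indole: Citrobacter freundii −, Edwardsiella tarda + — discriminates.
  Citrate: Citrobacter freundii +, Edwardsiella tarda − — discriminates.
  ODC: Citrobacter freundii −, Edwardsiella tarda + — discriminates.
  Lac: V vs − — variable for at least one, does not separate.
  Motility: + vs + — same for both, does not separate.
  LDC: Citrobacter freundii −, Edwardsiella tarda + — discriminates.
  Urease: V vs − — variable for at least one, does not separate.
  ADH: V vs − — variable for at least one, does not separate.

Citrate, Indole, LDC, ODC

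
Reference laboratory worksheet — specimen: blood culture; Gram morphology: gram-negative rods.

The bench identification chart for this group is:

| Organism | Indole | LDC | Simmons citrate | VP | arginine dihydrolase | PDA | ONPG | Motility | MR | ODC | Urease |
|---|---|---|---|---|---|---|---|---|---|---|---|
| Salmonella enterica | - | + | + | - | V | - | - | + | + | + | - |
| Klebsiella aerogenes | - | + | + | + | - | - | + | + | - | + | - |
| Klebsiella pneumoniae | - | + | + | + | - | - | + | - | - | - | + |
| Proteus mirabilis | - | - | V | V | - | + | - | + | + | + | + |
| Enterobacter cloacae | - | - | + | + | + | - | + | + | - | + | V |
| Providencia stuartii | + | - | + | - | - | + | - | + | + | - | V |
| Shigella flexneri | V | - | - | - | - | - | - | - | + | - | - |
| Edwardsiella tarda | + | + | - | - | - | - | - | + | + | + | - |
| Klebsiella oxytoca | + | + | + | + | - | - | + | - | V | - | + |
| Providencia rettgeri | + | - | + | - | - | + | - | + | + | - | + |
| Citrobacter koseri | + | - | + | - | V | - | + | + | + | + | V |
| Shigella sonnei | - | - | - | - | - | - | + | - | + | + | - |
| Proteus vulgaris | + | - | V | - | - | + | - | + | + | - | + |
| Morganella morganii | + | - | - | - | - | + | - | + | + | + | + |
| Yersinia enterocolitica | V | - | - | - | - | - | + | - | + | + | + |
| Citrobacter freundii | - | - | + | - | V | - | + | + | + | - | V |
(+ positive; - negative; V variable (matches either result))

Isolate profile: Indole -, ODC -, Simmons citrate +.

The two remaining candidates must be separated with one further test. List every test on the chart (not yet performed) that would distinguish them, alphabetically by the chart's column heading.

LDC, Motility, MR, VP

Indole -: excludes 7 organisms — 9 left.
Simmons citrate +: excludes Shigella flexneri, Shigella sonnei, Yersinia enterocolitica — 6 left.
ODC -: excludes Salmonella enterica, Klebsiella aerogenes, Proteus mirabilis, Enterobacter cloacae — 2 left.
Two candidates remain: Citrobacter freundii and Klebsiella pneumoniae.
  LDC: Citrobacter freundii -, Klebsiella pneumoniae + — discriminates.
  VP: Citrobacter freundii -, Klebsiella pneumoniae + — discriminates.
  arginine dihydrolase: V vs - — variable for at least one, does not separate.
  PDA: - vs - — same for both, does not separate.
  ONPG: + vs + — same for both, does not separate.
  Motility: Citrobacter freundii +, Klebsiella pneumoniae - — discriminates.
  MR: Citrobacter freundii +, Klebsiella pneumoniae - — discriminates.
  Urease: V vs + — variable for at least one, does not separate.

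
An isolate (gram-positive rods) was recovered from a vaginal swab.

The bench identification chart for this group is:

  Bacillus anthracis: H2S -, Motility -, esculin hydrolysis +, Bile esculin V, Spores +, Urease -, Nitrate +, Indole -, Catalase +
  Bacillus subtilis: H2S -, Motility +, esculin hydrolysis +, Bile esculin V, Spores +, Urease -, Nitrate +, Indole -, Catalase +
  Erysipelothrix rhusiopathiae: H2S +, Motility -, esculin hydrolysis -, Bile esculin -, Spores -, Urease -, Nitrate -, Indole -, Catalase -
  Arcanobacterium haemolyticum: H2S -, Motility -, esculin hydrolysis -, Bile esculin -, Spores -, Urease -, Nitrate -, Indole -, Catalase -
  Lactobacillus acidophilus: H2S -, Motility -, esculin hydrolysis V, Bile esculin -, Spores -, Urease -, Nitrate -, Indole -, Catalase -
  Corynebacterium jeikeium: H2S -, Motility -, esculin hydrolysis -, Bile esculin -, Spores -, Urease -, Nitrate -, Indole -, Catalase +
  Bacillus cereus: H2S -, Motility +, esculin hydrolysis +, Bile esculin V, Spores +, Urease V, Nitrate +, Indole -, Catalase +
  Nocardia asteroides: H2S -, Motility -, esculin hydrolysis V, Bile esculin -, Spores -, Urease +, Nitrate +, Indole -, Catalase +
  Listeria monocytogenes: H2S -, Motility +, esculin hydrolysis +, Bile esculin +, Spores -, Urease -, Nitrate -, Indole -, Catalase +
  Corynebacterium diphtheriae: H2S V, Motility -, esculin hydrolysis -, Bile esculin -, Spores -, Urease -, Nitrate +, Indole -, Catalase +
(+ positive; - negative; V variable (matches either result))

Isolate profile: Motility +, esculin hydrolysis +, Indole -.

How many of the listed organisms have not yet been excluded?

3

Indole -: all 10 remaining candidates are consistent.
Motility +: excludes 7 organisms — 3 left.
esculin hydrolysis +: all 3 remaining candidates are consistent.
Still consistent: Bacillus cereus, Bacillus subtilis, Listeria monocytogenes.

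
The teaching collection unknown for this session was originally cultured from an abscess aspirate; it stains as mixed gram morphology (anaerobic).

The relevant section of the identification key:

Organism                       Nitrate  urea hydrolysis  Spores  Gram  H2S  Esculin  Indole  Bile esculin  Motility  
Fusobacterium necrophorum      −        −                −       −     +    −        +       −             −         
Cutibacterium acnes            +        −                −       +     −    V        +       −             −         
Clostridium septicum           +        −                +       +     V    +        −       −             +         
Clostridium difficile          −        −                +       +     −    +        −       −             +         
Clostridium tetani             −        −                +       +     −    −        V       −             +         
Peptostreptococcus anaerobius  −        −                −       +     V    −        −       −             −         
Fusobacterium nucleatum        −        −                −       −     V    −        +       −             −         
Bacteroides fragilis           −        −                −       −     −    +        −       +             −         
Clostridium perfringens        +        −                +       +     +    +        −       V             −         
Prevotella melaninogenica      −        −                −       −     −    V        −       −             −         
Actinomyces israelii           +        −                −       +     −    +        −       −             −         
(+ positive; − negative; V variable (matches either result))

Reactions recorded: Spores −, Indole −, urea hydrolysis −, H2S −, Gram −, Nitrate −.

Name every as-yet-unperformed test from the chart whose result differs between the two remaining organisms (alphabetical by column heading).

Bile esculin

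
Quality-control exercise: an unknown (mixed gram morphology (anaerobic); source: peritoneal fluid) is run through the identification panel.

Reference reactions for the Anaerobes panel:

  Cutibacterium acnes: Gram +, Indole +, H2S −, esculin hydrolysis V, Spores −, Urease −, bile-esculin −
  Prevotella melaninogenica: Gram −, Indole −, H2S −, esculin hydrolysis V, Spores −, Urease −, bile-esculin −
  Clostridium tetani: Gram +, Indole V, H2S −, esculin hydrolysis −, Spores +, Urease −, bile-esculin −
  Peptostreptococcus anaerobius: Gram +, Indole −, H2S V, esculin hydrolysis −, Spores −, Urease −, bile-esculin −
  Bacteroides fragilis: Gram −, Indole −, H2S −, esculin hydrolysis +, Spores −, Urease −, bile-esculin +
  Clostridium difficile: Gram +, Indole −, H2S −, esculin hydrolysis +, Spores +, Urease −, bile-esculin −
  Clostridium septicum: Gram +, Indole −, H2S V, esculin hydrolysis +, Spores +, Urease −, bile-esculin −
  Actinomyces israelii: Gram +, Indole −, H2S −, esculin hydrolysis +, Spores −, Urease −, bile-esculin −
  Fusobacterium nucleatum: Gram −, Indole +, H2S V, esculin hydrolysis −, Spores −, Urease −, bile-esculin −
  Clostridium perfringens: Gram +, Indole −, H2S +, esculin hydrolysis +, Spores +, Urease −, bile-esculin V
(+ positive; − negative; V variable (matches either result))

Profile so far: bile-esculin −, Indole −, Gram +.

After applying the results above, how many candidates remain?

Indole −: excludes Cutibacterium acnes, Fusobacterium nucleatum — 8 left.
bile-esculin −: excludes Bacteroides fragilis — 7 left.
Gram +: excludes Prevotella melaninogenica — 6 left.
Still consistent: Actinomyces israelii, Clostridium difficile, Clostridium perfringens, Clostridium septicum, Clostridium tetani, Peptostreptococcus anaerobius.

6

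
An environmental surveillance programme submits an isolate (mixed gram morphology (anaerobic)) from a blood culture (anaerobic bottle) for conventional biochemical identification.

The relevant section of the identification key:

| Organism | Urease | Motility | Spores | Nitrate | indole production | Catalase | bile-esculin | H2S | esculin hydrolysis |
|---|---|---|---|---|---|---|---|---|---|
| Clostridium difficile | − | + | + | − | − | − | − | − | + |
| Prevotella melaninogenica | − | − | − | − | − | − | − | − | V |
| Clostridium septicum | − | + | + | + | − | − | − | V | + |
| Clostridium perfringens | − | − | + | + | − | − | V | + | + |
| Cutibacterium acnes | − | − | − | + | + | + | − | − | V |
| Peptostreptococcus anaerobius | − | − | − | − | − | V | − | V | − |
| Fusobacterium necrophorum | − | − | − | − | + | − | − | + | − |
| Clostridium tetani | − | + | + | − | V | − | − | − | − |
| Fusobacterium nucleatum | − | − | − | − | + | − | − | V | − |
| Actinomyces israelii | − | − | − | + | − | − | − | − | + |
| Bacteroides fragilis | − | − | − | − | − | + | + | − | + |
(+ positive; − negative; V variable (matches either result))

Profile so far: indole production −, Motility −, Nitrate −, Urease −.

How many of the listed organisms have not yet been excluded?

3

Motility −: excludes Clostridium difficile, Clostridium septicum, Clostridium tetani — 8 left.
indole production −: excludes Cutibacterium acnes, Fusobacterium necrophorum, Fusobacterium nucleatum — 5 left.
Urease −: all 5 remaining candidates are consistent.
Nitrate −: excludes Clostridium perfringens, Actinomyces israelii — 3 left.
Still consistent: Bacteroides fragilis, Peptostreptococcus anaerobius, Prevotella melaninogenica.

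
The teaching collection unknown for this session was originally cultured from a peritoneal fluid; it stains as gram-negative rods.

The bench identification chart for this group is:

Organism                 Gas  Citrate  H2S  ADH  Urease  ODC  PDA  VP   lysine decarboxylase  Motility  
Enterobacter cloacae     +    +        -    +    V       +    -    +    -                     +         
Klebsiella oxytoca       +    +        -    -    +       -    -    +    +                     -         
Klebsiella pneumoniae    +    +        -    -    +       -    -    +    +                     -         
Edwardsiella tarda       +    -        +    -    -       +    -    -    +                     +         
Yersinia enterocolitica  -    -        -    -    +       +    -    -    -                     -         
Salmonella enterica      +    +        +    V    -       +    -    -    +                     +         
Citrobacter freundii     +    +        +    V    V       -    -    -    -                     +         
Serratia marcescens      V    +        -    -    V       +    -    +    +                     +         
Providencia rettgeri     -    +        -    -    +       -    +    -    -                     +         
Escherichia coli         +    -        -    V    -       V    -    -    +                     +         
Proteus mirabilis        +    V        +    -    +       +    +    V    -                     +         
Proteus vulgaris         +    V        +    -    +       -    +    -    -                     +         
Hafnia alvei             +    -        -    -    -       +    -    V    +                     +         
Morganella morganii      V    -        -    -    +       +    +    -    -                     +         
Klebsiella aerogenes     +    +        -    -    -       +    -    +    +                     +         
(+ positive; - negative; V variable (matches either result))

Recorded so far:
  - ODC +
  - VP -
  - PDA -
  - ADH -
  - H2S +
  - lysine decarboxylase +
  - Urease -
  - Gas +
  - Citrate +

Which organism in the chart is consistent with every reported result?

Gas +: excludes Yersinia enterocolitica, Providencia rettgeri — 13 left.
ODC +: excludes Klebsiella oxytoca, Klebsiella pneumoniae, Citrobacter freundii, Proteus vulgaris — 9 left.
H2S +: excludes 6 organisms — 3 left.
Citrate +: excludes Edwardsiella tarda — 2 left.
lysine decarboxylase +: excludes Proteus mirabilis — 1 left.
ADH -: the one remaining candidate is consistent.
PDA -: the one remaining candidate is consistent.
Urease -: the one remaining candidate is consistent.
VP -: the one remaining candidate is consistent.

Salmonella enterica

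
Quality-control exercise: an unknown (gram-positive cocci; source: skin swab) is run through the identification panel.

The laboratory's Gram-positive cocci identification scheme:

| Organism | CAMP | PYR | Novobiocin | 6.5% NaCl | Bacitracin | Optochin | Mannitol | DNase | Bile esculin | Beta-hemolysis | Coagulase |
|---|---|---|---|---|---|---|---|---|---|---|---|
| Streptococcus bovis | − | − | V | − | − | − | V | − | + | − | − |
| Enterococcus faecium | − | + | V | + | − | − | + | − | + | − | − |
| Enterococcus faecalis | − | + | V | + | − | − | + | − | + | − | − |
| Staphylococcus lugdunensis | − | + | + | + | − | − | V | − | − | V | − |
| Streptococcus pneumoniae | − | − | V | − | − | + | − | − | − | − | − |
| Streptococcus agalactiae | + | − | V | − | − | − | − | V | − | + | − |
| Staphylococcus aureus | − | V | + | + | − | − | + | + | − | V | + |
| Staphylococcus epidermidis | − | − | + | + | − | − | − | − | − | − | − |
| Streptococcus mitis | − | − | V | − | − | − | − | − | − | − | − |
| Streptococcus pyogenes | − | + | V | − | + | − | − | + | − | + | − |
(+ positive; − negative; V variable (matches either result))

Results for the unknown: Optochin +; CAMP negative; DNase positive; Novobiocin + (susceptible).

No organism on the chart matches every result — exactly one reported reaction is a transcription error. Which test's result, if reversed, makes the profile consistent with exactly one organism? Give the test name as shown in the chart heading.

DNase

As reported, no row in the chart matches all 4 reactions.
Reversing DNase (to −) → unique match: Streptococcus pneumoniae.
Reversing Optochin → 2 organisms match (not unique).
Reversing Novobiocin → still no organism matches.
Reversing CAMP → still no organism matches.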